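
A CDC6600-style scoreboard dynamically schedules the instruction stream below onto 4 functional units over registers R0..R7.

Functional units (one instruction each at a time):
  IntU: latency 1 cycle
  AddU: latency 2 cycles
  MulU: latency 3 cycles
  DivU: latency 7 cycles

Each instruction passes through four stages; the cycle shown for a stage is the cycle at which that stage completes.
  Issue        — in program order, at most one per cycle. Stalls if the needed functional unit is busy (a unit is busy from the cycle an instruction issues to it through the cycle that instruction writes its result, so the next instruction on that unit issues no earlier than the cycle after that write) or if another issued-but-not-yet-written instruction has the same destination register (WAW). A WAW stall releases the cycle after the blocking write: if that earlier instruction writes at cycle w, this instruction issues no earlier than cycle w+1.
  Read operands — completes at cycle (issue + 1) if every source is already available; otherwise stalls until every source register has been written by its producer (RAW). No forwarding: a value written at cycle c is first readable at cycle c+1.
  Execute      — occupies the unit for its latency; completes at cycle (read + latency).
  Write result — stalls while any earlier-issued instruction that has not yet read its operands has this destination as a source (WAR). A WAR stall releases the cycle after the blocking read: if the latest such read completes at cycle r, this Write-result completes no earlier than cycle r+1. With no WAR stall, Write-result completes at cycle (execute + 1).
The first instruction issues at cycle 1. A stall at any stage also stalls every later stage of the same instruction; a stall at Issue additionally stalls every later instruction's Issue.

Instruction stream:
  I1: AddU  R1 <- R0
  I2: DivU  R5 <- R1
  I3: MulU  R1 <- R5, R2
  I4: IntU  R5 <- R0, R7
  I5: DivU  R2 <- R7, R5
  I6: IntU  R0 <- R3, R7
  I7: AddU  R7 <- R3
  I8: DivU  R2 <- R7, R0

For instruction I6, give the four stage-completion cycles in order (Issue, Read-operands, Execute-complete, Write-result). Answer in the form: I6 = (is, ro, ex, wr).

1) issue 1, read 2, done 4, write 5
2) issue 2, read 6, done 13, write 14  <RAW R1: wait I1 write@5>
3) issue 6, read 15, done 18, write 19  <WAW R1: wait I1 write@5 / RAW R5: wait I2 write@14>
4) issue 15, read 16, done 17, write 18  <WAW R5: wait I2 write@14>
5) issue 16, read 19, done 26, write 27  <RAW R5: wait I4 write@18>
6) issue 19, read 20, done 21, write 22  <struct: IntU busy until I4 writes@18>
7) issue 20, read 21, done 23, write 24
8) issue 28, read 29, done 36, write 37  <struct: DivU busy until I5 writes@27>

I6 = (19, 20, 21, 22)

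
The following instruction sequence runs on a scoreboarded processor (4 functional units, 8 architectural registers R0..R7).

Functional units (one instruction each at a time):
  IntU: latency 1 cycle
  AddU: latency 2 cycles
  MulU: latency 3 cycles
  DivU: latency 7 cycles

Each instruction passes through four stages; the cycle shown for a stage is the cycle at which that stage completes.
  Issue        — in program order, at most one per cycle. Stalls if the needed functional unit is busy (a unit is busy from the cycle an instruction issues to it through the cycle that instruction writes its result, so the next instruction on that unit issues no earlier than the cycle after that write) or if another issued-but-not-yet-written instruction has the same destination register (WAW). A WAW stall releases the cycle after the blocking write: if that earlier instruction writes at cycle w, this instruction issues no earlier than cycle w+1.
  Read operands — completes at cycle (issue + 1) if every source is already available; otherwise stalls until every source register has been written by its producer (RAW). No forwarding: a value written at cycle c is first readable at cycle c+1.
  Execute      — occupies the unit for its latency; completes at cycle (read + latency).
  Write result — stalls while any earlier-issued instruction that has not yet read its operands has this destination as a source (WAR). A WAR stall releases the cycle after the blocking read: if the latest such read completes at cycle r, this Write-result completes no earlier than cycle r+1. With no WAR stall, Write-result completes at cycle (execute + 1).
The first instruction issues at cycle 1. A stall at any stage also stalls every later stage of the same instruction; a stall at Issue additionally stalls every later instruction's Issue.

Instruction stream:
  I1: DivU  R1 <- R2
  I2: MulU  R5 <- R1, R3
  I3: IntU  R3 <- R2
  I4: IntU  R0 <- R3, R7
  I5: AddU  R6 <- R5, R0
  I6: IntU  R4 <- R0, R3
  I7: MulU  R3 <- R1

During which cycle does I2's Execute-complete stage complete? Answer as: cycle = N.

cycle = 14

cycle 1: I1 issues→DivU
cycle 2: I1 reads | I2 issues→MulU
cycle 3: I3 issues→IntU
cycle 4: I3 reads
cycle 5: I3 exec-done
cycle 9: I1 exec-done
cycle 10: I1 writes R1
cycle 11: I2 reads
cycle 12: I3 writes R3
cycle 13: I4 issues→IntU
cycle 14: I2 exec-done | I4 reads | I5 issues→AddU
cycle 15: I2 writes R5 | I4 exec-done
cycle 16: I4 writes R0
cycle 17: I5 reads | I6 issues→IntU
cycle 18: I6 reads | I7 issues→MulU
cycle 19: I5 exec-done | I6 exec-done | I7 reads
cycle 20: I5 writes R6 | I6 writes R4
cycle 22: I7 exec-done
cycle 23: I7 writes R3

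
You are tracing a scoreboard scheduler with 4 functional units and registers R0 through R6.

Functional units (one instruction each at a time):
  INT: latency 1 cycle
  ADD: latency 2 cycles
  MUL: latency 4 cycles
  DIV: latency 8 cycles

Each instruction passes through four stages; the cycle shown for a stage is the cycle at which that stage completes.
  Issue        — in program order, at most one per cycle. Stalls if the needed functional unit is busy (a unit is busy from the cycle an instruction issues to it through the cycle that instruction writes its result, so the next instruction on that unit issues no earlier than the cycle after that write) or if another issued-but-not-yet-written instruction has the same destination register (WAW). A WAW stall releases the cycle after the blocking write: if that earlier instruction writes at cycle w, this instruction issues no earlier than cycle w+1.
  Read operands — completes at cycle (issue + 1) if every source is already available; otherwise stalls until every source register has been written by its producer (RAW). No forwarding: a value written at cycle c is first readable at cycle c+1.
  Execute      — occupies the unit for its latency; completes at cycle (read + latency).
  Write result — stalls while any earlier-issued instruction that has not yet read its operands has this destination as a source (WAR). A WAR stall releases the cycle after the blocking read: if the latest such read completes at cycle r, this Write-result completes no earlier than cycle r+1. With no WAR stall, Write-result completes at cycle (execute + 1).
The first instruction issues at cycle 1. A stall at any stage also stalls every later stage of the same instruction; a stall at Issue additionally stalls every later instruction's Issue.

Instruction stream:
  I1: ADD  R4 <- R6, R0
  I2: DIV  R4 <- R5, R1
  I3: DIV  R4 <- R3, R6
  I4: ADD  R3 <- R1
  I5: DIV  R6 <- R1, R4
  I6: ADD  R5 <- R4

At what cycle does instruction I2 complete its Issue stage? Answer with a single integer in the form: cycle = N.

I1: IS=1 RO=2 EX=4 WR=5
I2: IS=6 RO=7 EX=15 WR=16  [WAW R4: wait I1 write@5]
I3: IS=17 RO=18 EX=26 WR=27  [struct: DIV busy until I2 writes@16]
I4: IS=18 RO=19 EX=21 WR=22
I5: IS=28 RO=29 EX=37 WR=38  [struct: DIV busy until I3 writes@27]
I6: IS=29 RO=30 EX=32 WR=33

cycle = 6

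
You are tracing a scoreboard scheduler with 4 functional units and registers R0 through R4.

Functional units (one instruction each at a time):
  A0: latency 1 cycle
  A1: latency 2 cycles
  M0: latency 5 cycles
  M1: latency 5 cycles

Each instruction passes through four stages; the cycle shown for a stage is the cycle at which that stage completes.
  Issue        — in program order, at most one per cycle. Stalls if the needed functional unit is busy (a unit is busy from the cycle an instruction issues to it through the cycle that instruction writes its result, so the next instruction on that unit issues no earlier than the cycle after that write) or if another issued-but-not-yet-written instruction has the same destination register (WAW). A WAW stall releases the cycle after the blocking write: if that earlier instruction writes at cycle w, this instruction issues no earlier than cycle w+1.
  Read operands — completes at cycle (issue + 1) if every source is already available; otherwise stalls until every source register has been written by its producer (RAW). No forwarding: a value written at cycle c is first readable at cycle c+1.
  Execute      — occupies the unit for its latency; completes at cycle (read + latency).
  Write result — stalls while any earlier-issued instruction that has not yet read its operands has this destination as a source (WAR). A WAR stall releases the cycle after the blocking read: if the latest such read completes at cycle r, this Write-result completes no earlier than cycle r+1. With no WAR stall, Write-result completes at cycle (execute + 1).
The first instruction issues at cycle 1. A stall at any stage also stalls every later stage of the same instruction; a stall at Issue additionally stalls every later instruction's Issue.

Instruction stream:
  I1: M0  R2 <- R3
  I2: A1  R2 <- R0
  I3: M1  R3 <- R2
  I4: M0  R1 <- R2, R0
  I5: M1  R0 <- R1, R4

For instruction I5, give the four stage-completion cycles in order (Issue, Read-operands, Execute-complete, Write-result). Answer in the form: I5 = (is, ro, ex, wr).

[I1] 1/2/7/8
[I2] 9/10/12/13  (WAW R2: wait I1 write@8)
[I3] 10/14/19/20  (RAW R2: wait I2 write@13)
[I4] 11/14/19/20  (RAW R2: wait I2 write@13)
[I5] 21/22/27/28  (struct: M1 busy until I3 writes@20)

I5 = (21, 22, 27, 28)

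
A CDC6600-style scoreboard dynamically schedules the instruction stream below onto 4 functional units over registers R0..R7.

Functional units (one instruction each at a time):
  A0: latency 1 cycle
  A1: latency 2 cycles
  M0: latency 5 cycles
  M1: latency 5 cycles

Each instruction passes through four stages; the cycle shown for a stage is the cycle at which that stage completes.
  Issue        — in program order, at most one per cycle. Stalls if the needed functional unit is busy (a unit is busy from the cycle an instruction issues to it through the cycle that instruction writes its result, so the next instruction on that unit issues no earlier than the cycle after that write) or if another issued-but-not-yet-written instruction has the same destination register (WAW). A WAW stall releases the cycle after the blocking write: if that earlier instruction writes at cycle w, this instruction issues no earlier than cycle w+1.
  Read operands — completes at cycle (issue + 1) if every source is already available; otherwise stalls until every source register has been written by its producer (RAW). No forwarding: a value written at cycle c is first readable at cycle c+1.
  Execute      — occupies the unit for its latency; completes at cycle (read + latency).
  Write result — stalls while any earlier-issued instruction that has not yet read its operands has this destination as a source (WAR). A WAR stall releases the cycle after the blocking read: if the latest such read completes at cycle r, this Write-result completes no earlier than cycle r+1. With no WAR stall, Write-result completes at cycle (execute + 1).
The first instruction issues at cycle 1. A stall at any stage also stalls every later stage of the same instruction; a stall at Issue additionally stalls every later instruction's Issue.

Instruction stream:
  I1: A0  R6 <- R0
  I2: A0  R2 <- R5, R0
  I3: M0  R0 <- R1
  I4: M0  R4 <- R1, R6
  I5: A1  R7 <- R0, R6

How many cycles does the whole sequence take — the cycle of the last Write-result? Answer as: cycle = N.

cycle = 21

I1: IS=1 RO=2 EX=3 WR=4
I2: IS=5 RO=6 EX=7 WR=8  [struct: A0 busy until I1 writes@4]
I3: IS=6 RO=7 EX=12 WR=13
I4: IS=14 RO=15 EX=20 WR=21  [struct: M0 busy until I3 writes@13]
I5: IS=15 RO=16 EX=18 WR=19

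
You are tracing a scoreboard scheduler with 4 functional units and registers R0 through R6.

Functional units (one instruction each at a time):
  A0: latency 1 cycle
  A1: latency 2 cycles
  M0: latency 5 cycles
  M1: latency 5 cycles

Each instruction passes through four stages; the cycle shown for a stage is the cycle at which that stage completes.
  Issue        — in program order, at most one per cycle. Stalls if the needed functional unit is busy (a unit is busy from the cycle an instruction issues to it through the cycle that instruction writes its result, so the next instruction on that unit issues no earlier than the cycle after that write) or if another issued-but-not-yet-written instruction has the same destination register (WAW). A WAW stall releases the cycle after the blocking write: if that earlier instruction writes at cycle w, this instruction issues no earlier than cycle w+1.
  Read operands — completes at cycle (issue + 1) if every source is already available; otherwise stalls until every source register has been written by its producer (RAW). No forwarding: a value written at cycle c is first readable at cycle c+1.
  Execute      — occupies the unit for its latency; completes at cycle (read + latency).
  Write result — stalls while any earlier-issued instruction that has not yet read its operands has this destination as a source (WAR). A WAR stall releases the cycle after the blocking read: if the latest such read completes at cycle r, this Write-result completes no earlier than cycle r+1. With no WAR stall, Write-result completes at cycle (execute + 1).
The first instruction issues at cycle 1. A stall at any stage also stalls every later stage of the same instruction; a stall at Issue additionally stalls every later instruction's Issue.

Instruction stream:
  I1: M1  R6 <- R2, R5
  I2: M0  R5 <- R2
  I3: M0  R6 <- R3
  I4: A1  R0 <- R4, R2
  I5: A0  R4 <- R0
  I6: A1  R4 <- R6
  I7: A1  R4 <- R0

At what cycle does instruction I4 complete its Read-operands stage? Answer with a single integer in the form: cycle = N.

  I1 | 1 | 2 | 7 | 8
  I2 | 2 | 3 | 8 | 9
  I3 | 10 | 11 | 16 | 17   struct: M0 busy until I2 writes@9
  I4 | 11 | 12 | 14 | 15
  I5 | 12 | 16 | 17 | 18   RAW R0: wait I4 write@15
  I6 | 19 | 20 | 22 | 23   WAW R4: wait I5 write@18
  I7 | 24 | 25 | 27 | 28   struct: A1 busy until I6 writes@23

cycle = 12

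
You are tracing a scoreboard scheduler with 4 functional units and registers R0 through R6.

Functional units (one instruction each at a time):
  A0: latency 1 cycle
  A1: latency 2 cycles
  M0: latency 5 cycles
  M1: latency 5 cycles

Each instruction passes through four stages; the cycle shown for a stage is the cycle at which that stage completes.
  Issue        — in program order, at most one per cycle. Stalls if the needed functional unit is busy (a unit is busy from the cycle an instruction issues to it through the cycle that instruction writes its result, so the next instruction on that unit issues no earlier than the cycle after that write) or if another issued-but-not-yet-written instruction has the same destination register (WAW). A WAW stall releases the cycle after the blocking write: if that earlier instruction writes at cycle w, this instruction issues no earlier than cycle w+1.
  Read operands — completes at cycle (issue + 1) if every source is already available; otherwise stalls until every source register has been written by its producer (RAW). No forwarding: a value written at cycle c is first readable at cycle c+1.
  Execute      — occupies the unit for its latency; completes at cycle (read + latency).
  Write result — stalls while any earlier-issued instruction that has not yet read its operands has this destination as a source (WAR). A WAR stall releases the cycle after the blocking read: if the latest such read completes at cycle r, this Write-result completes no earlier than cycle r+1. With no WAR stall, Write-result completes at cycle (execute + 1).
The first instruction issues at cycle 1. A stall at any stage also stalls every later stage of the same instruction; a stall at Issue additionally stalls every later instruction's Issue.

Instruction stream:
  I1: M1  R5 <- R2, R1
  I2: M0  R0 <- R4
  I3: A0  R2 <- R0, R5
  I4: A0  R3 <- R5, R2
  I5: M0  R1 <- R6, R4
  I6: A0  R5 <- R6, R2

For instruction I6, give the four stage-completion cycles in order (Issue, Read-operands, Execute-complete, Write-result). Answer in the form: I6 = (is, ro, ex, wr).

I6 = (17, 18, 19, 20)

t=1  I1 dispatched to M1
t=2  I1 operands ready | I2 dispatched to M0
t=3  I2 operands ready | I3 dispatched to A0
t=7  I1 complete
t=8  R5←I1 | I2 complete
t=9  R0←I2
t=10  I3 operands ready
t=11  I3 complete
t=12  R2←I3
t=13  I4 dispatched to A0
t=14  I4 operands ready | I5 dispatched to M0
t=15  I4 complete | I5 operands ready
t=16  R3←I4
t=17  I6 dispatched to A0
t=18  I6 operands ready
t=19  I6 complete
t=20  I5 complete | R5←I6
t=21  R1←I5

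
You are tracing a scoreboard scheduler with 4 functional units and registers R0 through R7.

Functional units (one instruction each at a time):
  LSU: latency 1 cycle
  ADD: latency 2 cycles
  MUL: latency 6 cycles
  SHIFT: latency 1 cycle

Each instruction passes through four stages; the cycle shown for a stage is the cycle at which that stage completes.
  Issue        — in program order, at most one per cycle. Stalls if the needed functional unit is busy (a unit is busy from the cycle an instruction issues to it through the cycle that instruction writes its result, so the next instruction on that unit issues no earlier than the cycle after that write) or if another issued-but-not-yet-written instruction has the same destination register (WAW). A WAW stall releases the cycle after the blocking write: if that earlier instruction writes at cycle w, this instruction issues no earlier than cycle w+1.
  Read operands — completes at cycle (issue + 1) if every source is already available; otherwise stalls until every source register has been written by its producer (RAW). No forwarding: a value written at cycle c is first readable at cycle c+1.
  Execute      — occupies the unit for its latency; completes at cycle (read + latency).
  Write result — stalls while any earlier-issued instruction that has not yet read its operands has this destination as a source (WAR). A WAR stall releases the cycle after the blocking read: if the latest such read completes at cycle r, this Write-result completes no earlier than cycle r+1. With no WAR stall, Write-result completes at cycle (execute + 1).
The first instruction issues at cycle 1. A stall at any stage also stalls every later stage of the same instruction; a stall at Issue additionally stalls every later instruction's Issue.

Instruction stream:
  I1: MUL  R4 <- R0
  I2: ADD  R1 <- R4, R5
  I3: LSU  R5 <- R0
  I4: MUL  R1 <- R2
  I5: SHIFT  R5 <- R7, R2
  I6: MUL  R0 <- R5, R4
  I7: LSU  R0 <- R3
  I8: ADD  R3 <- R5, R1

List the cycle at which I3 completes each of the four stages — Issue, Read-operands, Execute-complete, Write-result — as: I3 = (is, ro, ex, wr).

[1] I1 issues→MUL
[2] I1 reads | I2 issues→ADD
[3] I3 issues→LSU
[4] I3 reads
[5] I3 exec-done
[8] I1 exec-done
[9] I1 writes R4
[10] I2 reads
[11] I3 writes R5
[12] I2 exec-done
[13] I2 writes R1
[14] I4 issues→MUL
[15] I4 reads | I5 issues→SHIFT
[16] I5 reads
[17] I5 exec-done
[18] I5 writes R5
[21] I4 exec-done
[22] I4 writes R1
[23] I6 issues→MUL
[24] I6 reads
[30] I6 exec-done
[31] I6 writes R0
[32] I7 issues→LSU
[33] I7 reads | I8 issues→ADD
[34] I7 exec-done | I8 reads
[35] I7 writes R0
[36] I8 exec-done
[37] I8 writes R3

I3 = (3, 4, 5, 11)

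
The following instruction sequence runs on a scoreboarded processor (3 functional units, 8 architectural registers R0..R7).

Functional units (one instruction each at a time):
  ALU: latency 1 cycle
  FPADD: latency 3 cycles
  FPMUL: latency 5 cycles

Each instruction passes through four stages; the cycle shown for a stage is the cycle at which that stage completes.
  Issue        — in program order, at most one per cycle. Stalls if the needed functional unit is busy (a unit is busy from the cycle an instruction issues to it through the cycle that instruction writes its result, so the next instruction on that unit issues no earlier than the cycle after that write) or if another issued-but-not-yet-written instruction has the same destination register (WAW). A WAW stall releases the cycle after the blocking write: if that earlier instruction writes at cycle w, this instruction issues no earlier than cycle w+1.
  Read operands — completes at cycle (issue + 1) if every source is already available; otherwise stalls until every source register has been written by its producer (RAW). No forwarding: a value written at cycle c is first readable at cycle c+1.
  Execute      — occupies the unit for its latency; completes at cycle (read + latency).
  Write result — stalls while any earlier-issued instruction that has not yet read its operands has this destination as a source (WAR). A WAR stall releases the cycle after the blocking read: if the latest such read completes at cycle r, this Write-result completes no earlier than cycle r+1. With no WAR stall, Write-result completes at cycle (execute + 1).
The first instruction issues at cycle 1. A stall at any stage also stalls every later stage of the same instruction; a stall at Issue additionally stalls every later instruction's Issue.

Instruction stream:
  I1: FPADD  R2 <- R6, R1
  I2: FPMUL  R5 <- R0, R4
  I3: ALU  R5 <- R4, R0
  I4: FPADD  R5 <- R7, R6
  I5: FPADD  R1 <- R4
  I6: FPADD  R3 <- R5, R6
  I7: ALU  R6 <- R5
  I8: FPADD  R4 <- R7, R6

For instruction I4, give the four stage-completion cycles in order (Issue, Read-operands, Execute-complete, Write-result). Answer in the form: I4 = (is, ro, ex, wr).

I4 = (14, 15, 18, 19)

[1] I1 issues→FPADD
[2] I1 reads | I2 issues→FPMUL
[3] I2 reads
[5] I1 exec-done
[6] I1 writes R2
[8] I2 exec-done
[9] I2 writes R5
[10] I3 issues→ALU
[11] I3 reads
[12] I3 exec-done
[13] I3 writes R5
[14] I4 issues→FPADD
[15] I4 reads
[18] I4 exec-done
[19] I4 writes R5
[20] I5 issues→FPADD
[21] I5 reads
[24] I5 exec-done
[25] I5 writes R1
[26] I6 issues→FPADD
[27] I6 reads | I7 issues→ALU
[28] I7 reads
[29] I7 exec-done
[30] I6 exec-done | I7 writes R6
[31] I6 writes R3
[32] I8 issues→FPADD
[33] I8 reads
[36] I8 exec-done
[37] I8 writes R4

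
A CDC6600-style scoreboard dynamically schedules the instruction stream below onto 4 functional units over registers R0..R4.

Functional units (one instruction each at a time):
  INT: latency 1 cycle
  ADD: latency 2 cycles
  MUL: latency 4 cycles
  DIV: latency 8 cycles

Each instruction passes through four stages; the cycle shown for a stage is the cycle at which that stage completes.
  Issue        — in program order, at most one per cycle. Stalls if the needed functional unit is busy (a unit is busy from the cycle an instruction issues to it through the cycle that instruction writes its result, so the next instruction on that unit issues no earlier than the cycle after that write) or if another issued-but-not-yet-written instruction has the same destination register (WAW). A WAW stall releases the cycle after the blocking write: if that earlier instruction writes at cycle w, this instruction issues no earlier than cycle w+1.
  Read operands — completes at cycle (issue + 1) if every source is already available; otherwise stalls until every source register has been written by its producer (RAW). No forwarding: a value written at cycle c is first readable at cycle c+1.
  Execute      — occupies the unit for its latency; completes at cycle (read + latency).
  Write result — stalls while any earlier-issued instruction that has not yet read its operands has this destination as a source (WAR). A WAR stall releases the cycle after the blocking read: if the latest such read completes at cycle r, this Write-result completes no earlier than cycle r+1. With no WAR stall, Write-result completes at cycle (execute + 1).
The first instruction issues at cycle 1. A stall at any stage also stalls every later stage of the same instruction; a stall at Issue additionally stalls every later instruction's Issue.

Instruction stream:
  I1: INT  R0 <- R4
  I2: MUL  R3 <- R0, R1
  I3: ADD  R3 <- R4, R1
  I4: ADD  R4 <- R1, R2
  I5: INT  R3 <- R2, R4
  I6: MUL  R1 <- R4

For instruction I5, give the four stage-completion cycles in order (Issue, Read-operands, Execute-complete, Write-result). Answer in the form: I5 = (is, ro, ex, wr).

I1 -> (1, 2, 3, 4)
I2 -> (2, 5, 9, 10)  // RAW R0: wait I1 write@4
I3 -> (11, 12, 14, 15)  // WAW R3: wait I2 write@10
I4 -> (16, 17, 19, 20)  // struct: ADD busy until I3 writes@15
I5 -> (17, 21, 22, 23)  // RAW R4: wait I4 write@20
I6 -> (18, 21, 25, 26)  // RAW R4: wait I4 write@20

I5 = (17, 21, 22, 23)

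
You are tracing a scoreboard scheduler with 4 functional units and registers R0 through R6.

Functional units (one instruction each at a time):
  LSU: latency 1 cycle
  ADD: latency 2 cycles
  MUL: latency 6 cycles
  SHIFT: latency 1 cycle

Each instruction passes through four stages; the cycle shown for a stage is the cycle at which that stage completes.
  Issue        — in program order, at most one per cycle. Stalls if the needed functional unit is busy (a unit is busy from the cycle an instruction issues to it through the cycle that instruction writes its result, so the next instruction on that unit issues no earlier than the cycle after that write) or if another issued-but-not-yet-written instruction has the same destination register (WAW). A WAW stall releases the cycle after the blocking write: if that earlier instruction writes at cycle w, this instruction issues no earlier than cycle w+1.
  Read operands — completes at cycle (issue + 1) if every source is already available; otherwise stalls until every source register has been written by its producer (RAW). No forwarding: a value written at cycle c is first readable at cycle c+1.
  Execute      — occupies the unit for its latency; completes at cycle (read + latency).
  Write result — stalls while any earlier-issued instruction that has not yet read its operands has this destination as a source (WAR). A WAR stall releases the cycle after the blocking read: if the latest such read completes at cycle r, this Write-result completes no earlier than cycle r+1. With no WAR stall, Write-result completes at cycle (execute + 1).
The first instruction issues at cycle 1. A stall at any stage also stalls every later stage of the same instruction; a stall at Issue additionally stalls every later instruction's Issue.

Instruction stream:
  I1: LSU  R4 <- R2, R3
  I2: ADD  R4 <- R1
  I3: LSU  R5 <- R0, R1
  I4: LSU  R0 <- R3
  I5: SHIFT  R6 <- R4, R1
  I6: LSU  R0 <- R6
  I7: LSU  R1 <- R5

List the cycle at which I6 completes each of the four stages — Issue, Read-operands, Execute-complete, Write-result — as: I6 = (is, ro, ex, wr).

I6 = (14, 15, 16, 17)

I1: IS=1 RO=2 EX=3 WR=4
I2: IS=5 RO=6 EX=8 WR=9  [WAW R4: wait I1 write@4]
I3: IS=6 RO=7 EX=8 WR=9
I4: IS=10 RO=11 EX=12 WR=13  [struct: LSU busy until I3 writes@9]
I5: IS=11 RO=12 EX=13 WR=14
I6: IS=14 RO=15 EX=16 WR=17  [struct: LSU busy until I4 writes@13]
I7: IS=18 RO=19 EX=20 WR=21  [struct: LSU busy until I6 writes@17]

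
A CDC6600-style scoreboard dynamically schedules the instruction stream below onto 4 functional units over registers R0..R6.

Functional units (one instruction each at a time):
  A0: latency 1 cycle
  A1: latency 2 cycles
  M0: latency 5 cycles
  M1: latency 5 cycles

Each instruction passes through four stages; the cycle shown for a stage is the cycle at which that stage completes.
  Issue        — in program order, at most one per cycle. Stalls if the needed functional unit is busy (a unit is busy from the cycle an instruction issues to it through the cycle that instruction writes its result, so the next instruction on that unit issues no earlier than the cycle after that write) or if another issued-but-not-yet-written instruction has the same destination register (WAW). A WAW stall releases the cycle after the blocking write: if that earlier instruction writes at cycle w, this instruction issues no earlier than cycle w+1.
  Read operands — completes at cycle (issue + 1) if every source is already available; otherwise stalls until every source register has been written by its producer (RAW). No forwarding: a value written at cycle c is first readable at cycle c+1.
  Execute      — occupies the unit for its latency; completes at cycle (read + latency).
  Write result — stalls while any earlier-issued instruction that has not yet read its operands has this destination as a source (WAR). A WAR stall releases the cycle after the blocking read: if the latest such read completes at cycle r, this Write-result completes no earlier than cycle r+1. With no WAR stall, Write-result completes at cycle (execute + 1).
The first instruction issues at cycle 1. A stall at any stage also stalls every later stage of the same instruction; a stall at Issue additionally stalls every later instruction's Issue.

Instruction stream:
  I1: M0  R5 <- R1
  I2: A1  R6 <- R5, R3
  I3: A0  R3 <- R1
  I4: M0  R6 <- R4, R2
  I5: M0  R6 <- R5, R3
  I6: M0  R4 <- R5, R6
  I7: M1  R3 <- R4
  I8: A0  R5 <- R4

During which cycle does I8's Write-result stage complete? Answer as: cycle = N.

[1] I1 issues→M0
[2] I1 reads | I2 issues→A1
[3] I3 issues→A0
[4] I3 reads
[5] I3 exec-done
[7] I1 exec-done
[8] I1 writes R5
[9] I2 reads
[10] I3 writes R3
[11] I2 exec-done
[12] I2 writes R6
[13] I4 issues→M0
[14] I4 reads
[19] I4 exec-done
[20] I4 writes R6
[21] I5 issues→M0
[22] I5 reads
[27] I5 exec-done
[28] I5 writes R6
[29] I6 issues→M0
[30] I6 reads | I7 issues→M1
[31] I8 issues→A0
[35] I6 exec-done
[36] I6 writes R4
[37] I7 reads | I8 reads
[38] I8 exec-done
[39] I8 writes R5
[42] I7 exec-done
[43] I7 writes R3

cycle = 39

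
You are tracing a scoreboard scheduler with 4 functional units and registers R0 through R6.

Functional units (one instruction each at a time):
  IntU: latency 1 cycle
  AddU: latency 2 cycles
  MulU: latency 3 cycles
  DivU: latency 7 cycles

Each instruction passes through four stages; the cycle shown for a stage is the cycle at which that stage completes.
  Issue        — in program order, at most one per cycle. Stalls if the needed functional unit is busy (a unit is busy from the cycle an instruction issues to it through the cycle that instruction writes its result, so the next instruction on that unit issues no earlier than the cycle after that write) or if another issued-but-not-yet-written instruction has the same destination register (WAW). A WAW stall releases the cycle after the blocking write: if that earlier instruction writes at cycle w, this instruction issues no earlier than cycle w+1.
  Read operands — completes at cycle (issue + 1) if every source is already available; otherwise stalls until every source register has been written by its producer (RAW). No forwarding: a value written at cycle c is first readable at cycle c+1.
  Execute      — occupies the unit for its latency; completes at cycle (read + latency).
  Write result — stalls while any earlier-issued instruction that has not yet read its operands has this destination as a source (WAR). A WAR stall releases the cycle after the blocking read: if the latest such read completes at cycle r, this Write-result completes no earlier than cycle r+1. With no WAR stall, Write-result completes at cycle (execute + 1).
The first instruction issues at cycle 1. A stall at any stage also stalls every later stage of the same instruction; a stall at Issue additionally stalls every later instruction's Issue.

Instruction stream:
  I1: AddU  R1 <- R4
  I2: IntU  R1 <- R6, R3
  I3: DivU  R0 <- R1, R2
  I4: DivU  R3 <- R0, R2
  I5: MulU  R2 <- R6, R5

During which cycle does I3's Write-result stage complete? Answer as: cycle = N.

I1 -> (1, 2, 4, 5)
I2 -> (6, 7, 8, 9)  // WAW R1: wait I1 write@5
I3 -> (7, 10, 17, 18)  // RAW R1: wait I2 write@9
I4 -> (19, 20, 27, 28)  // struct: DivU busy until I3 writes@18
I5 -> (20, 21, 24, 25)

cycle = 18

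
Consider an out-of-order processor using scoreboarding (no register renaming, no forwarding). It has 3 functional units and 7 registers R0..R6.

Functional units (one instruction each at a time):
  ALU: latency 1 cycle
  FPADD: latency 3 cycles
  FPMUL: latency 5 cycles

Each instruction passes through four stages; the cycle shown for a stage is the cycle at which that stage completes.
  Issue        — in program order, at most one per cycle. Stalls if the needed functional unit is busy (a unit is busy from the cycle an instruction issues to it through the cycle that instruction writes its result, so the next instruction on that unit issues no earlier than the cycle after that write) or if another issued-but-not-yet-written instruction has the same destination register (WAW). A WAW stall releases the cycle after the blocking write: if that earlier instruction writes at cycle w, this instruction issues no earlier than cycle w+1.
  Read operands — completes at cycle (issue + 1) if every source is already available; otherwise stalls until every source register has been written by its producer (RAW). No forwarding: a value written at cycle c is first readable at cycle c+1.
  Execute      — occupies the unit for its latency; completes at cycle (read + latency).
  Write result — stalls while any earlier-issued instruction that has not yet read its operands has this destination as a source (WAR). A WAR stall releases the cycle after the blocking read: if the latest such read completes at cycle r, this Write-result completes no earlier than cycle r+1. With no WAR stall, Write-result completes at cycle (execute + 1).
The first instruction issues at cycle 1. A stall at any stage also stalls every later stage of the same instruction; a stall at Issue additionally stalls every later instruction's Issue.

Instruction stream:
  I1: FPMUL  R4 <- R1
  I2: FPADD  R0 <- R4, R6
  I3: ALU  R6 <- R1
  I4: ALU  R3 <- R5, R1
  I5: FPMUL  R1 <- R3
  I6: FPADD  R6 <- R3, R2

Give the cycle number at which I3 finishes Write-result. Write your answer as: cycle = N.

cycle = 10

  I1 | 1 | 2 | 7 | 8
  I2 | 2 | 9 | 12 | 13   RAW R4: wait I1 write@8
  I3 | 3 | 4 | 5 | 10   WAR R6: wait I2 read@9
  I4 | 11 | 12 | 13 | 14   struct: ALU busy until I3 writes@10
  I5 | 12 | 15 | 20 | 21   RAW R3: wait I4 write@14
  I6 | 14 | 15 | 18 | 19   struct: FPADD busy until I2 writes@13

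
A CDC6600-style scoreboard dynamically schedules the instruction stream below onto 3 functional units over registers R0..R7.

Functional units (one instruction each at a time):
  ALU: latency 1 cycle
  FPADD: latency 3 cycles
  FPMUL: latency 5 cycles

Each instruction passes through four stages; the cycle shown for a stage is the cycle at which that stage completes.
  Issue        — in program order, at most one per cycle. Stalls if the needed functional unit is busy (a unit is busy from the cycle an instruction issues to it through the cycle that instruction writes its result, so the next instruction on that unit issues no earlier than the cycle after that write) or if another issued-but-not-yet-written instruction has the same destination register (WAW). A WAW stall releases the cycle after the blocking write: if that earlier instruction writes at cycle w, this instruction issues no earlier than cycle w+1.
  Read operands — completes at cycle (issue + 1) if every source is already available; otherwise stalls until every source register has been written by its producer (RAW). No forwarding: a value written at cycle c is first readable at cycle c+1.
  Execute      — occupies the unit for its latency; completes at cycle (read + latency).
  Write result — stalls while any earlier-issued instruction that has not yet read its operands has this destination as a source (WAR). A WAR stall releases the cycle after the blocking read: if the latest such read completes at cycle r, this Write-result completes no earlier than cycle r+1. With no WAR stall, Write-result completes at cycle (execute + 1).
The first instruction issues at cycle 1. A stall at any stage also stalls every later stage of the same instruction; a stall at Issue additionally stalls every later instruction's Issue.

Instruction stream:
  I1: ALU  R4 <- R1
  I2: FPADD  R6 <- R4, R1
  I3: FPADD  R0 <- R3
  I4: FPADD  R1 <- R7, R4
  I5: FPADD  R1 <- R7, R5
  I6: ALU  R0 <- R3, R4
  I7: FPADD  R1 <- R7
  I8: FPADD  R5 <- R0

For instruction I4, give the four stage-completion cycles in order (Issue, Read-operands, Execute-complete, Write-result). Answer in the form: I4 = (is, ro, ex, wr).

I4 = (16, 17, 20, 21)

I1 -> (1, 2, 3, 4)
I2 -> (2, 5, 8, 9)  // RAW R4: wait I1 write@4
I3 -> (10, 11, 14, 15)  // struct: FPADD busy until I2 writes@9
I4 -> (16, 17, 20, 21)  // struct: FPADD busy until I3 writes@15
I5 -> (22, 23, 26, 27)  // struct: FPADD busy until I4 writes@21
I6 -> (23, 24, 25, 26)
I7 -> (28, 29, 32, 33)  // struct: FPADD busy until I5 writes@27
I8 -> (34, 35, 38, 39)  // struct: FPADD busy until I7 writes@33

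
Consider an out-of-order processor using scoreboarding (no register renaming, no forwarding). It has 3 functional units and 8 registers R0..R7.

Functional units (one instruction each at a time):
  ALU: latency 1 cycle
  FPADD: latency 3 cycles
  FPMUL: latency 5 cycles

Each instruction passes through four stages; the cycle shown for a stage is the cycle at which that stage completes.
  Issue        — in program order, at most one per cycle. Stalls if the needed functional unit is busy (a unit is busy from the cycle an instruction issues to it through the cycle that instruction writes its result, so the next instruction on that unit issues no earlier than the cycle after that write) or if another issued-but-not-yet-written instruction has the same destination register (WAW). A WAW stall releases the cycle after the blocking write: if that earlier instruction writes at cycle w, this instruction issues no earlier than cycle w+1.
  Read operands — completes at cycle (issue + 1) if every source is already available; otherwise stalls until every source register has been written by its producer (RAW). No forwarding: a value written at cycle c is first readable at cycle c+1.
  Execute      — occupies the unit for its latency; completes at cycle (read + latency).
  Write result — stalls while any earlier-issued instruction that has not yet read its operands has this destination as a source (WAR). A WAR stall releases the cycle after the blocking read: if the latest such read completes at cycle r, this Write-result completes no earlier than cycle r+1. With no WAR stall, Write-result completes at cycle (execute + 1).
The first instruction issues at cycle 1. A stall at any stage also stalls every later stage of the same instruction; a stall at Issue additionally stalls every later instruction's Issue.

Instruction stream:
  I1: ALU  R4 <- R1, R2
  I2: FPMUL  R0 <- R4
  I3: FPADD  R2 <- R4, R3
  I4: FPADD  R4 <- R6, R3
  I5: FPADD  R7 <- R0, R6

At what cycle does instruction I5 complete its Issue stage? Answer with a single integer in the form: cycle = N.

cycle = 16

cycle 1: issue I1 (ALU)
cycle 2: I1 read-ops · issue I2 (FPMUL)
cycle 3: I1 finished on ALU · issue I3 (FPADD)
cycle 4: I1→R4
cycle 5: I2 read-ops · I3 read-ops
cycle 8: I3 finished on FPADD
cycle 9: I3→R2
cycle 10: I2 finished on FPMUL · issue I4 (FPADD)
cycle 11: I2→R0 · I4 read-ops
cycle 14: I4 finished on FPADD
cycle 15: I4→R4
cycle 16: issue I5 (FPADD)
cycle 17: I5 read-ops
cycle 20: I5 finished on FPADD
cycle 21: I5→R7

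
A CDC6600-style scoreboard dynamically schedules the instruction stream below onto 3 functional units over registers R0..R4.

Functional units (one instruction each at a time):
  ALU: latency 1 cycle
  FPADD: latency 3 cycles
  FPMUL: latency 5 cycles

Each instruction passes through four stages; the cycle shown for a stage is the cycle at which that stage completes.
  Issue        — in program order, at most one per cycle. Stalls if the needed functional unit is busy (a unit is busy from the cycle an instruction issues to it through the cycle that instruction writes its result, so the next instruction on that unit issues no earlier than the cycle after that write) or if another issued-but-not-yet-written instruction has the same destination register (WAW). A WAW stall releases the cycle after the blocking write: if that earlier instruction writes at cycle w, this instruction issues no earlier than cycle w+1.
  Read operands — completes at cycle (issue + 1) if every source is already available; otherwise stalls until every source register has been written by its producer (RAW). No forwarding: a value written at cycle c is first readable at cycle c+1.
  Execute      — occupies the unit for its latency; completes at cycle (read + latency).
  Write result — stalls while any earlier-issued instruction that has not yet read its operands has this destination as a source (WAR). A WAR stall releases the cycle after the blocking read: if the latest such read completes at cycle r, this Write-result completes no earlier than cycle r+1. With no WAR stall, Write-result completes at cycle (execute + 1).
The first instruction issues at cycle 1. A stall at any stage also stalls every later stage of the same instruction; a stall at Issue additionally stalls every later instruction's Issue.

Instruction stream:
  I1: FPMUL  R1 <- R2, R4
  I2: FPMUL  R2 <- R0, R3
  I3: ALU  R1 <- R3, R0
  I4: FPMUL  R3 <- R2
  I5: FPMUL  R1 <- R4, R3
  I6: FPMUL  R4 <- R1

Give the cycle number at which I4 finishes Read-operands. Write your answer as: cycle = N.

cycle = 18

  I1 | 1 | 2 | 7 | 8
  I2 | 9 | 10 | 15 | 16   struct: FPMUL busy until I1 writes@8
  I3 | 10 | 11 | 12 | 13
  I4 | 17 | 18 | 23 | 24   struct: FPMUL busy until I2 writes@16
  I5 | 25 | 26 | 31 | 32   struct: FPMUL busy until I4 writes@24
  I6 | 33 | 34 | 39 | 40   struct: FPMUL busy until I5 writes@32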